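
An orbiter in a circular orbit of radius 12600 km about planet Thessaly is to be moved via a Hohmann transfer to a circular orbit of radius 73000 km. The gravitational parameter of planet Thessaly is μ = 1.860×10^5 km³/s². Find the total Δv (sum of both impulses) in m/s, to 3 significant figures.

The Hohmann ellipse has a_t = (r₁ + r₂)/2 = 42800 km.
At r₁ the circular-orbit speed is v₁ = √(μ/r₁) = 3.842 km/s.
On the transfer ellipse at r₁, v² = μ(2/r − 1/a) gives v_p = √[μ(2/r₁ − 1/a_t)] = 5.018 km/s.
First burn Δv₁ = |v_p − v₁| = 1.176 km/s.
At r₂, v₂ = √(μ/r₂) = 1.5962 km/s.
Transfer-orbit speed at r₂: v_a = √[μ(2/r₂ − 1/a_t)] = 0.86608 km/s.
Second burn Δv₂ = |v₂ − v_a| = 0.7301 km/s.
Total Δv = Δv₁ + Δv₂ = 1.906 km/s.

Δv = 1910 m/s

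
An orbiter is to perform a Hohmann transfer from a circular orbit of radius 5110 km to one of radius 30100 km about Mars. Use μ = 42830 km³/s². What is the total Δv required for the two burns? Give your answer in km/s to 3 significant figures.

Δv = 1.44 km/s

Transfer-ellipse semi-major axis a_t = (r₁ + r₂)/2 = (5110 + 30100)/2 = 17605 km.
Circular speed at r₁: v₁ = √(μ/r₁) = √(42830/5110) = 2.8951 km/s.
On the transfer ellipse at r₁, vis-viva equation gives v_p = √[μ(2/r₁ − 1/a_t)] = 3.7855 km/s.
First burn Δv₁ = |v_p − v₁| = 0.8904 km/s.
Circular speed at r₂: v₂ = √(μ/r₂) = 1.1929 km/s.
Transfer-orbit speed at r₂: v_a = √[μ(2/r₂ − 1/a_t)] = 0.64266 km/s.
Second burn Δv₂ = |v₂ − v_a| = 0.5502 km/s.
Total Δv = Δv₁ + Δv₂ = 1.441 km/s.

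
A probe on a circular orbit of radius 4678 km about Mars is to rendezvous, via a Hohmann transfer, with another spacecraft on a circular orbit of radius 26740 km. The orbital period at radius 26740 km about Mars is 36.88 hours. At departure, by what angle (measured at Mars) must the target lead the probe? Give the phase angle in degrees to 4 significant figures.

φ = 98.95°

From Kepler's third law T² = 4π²r³/μ at r = 26740 km, T = 36.88 hours = 36.88 × 3600 s = 1.32768×10^5 s: μ = 4π²r³/T² = 42821.0 km³/s².
Semi-major axis of the transfer orbit: a_t = (4678 + 26740)/2 = 15709 km.
The half-period of the transfer ellipse is t = π√(a_t³/μ) = 29891 s.
The target's mean motion on its circular orbit is ω₂ = √(μ/r₂³) = 4.7325×10^-5 rad/s.
Angle swept by the target during transfer: ω₂·t = 1.4146 rad = 81.05°.
The probe traverses 180° on the transfer ellipse, so the target must lead by 180° − 81.05° = 98.95°.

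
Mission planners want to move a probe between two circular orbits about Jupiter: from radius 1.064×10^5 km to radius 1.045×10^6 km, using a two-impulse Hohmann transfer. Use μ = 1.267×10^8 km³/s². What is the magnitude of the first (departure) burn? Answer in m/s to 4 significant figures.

Semi-major axis of the transfer orbit: a_t = (1.064×10^5 + 1.045×10^6)/2 = 5.757×10^5 km.
Circular speed at r = 1.064×10^5 km: v_c = √(μ/r) = 34.51 km/s.
Transfer-orbit speed at the same r (vis-viva, a = a_t): v_t = √[μ(2/r − 1/a_t)] = 46.49 km/s.
Δv₁ = |v_t − v_c| = |46.49 − 34.51| = 11.98 km/s.

Δv₁ = 11980 m/s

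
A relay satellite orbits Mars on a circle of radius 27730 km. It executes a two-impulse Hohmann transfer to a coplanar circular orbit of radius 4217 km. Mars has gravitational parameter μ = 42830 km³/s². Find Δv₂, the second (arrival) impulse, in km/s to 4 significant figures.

Δv₂ = 1.012 km/s

Transfer-ellipse semi-major axis a_t = (r₁ + r₂)/2 = (27730 + 4217)/2 = 15973.5 km.
Circular speed at r = 4217 km: v_c = √(μ/r) = 3.187 km/s.
Transfer-orbit speed at the same r (vis-viva, a = a_t): v_t = √[μ(2/r − 1/a_t)] = 4.199 km/s.
Δv₂ = |v_t − v_c| = |4.199 − 3.187| = 1.012 km/s.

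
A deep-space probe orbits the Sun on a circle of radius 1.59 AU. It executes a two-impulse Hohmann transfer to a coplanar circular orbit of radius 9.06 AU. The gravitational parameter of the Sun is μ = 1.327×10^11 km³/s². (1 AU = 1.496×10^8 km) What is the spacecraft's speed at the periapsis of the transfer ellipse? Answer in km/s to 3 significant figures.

v = 30.8 km/s

In km: r₁ = 1.59 × 1.496×10^8 = 2.37864×10^8 km; r₂ = 9.06 × 1.496×10^8 = 1.355376×10^9 km.
Semi-major axis of the transfer orbit: a_t = (2.37864×10^8 + 1.355376×10^9)/2 = 7.9662×10^8 km.
The periapsis of the transfer ellipse is at r = 2.37864×10^8 km.
Vis-viva: v = √[μ(2/r − 1/a_t)] = √[1.327×10^11 × (2/2.37864×10^8 − 1/7.9662×10^8)] = 30.81 km/s.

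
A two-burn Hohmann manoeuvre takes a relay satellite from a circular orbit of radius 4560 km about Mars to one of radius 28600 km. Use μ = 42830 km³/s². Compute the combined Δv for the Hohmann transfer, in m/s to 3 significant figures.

Δv = 1540 m/s

The Hohmann ellipse has a_t = (r₁ + r₂)/2 = 16580 km.
Circular speed at r₁: v₁ = √(μ/r₁) = √(42830/4560) = 3.06473 km/s.
Transfer-orbit speed at r₁ (vis-viva): v_p = √[μ(2/r₁ − 1/a_t)] = 4.02515 km/s.
First burn Δv₁ = |v_p − v₁| = 0.9604 km/s.
Circular speed at r₂: v₂ = √(μ/r₂) = 1.22375 km/s.
Transfer-orbit speed at r₂: v_a = √[μ(2/r₂ − 1/a_t)] = 0.641773 km/s.
Second burn Δv₂ = |v₂ − v_a| = 0.5820 km/s.
Δv = Δv₁ + Δv₂ = 0.9604 + 0.5820 = 1.542 km/s.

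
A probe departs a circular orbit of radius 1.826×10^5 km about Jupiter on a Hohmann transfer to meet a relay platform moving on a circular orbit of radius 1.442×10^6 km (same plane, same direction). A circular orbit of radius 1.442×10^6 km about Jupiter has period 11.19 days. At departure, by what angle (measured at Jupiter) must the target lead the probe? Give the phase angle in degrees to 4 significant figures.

φ = 103.9°

From Kepler's third law T² = 4π²r³/μ at r = 1.442×10^6 km, T = 11.19 days = 11.19 × 86400 s = 9.66816×10^5 s: μ = 4π²r³/T² = 1.26639×10^8 km³/s².
Transfer-ellipse semi-major axis a_t = (r₁ + r₂)/2 = (1.826×10^5 + 1.442×10^6)/2 = 8.123×10^5 km.
The half-period of the transfer ellipse is t = π√(a_t³/μ) = 2.0438×10^5 s.
Target angular speed ω₂ = √(μ/r₂³) = 6.4988×10^-6 rad/s.
Angle swept by the target during transfer: ω₂·t = 1.3282 rad = 76.10°.
The probe traverses 180° on the transfer ellipse, so the target must lead by 180° − 76.10° = 103.9°.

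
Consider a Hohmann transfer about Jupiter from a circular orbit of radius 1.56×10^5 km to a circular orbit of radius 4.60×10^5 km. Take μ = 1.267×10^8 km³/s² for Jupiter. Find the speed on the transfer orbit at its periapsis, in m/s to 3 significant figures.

Semi-major axis of the transfer orbit: a_t = (1.560×10^5 + 4.600×10^5)/2 = 3.080×10^5 km.
At periapsis, r = 1.560×10^5 km.
Applying v² = μ(2/r − 1/a_t): v = 34.83 km/s.

v = 34800 m/s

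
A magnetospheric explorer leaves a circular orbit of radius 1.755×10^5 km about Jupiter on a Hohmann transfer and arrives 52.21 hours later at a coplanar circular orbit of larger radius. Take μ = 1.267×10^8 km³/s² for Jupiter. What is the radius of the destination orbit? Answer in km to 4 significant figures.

Transfer time t = 52.21 hours = 1.87956×10^5 s, and t = π√(a_t³/μ).
So a_t = (μ t²/π²)^(1/3) = (1.267×10^8 × (1.87956×10^5)² / π²)^(1/3) = 7.6830×10^5 km.
Since a_t = (r₁ + r₂)/2, r₂ = 2a_t − r₁ = 2×7.6830×10^5 − 1.755×10^5 = 1.3611×10^6 km.

r₂ = 1.361×10^6 km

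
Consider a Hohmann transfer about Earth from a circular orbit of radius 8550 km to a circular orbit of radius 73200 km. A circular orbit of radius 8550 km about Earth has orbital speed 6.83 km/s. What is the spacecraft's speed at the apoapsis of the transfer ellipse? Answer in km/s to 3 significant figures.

From the circular-orbit relation v² = μ/r at r = 8550 km: μ = v²r = (6.83)² × 8550 = 3.98848×10^5 km³/s².
Semi-major axis of the transfer orbit: a_t = (8550 + 73200)/2 = 40875 km.
At apoapsis, r = 73200 km.
Vis-viva: v = √[μ(2/r − 1/a_t)] = √[3.98848×10^5 × (2/73200 − 1/40875)] = 1.068 km/s.

v = 1.07 km/s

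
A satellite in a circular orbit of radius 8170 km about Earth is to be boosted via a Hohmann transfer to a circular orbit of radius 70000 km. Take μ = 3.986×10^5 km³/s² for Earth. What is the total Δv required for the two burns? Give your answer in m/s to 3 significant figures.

Δv = 3660 m/s

Transfer-ellipse semi-major axis a_t = (r₁ + r₂)/2 = (8170 + 70000)/2 = 39085 km.
At r₁ the circular-orbit speed is v₁ = √(μ/r₁) = 6.985 km/s.
On the transfer ellipse at r₁, v² = μ(2/r − 1/a) gives v_p = √[μ(2/r₁ − 1/a_t)] = 9.348 km/s.
First burn Δv₁ = |v_p − v₁| = 2.363 km/s.
At r₂, v₂ = √(μ/r₂) = 2.386 km/s.
Transfer-orbit speed at r₂: v_a = √[μ(2/r₂ − 1/a_t)] = 1.091 km/s.
Second burn Δv₂ = |v₂ − v_a| = 1.295 km/s.
Δv = Δv₁ + Δv₂ = 2.363 + 1.295 = 3.658 km/s.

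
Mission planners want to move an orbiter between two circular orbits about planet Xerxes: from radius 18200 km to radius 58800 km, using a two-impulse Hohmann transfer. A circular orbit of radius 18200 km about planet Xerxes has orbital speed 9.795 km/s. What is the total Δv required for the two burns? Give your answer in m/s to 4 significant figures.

Δv = 4013 m/s

From the circular-orbit relation v² = μ/r at r = 18200 km: μ = v²r = (9.795)² × 18200 = 1.74614×10^6 km³/s².
The Hohmann ellipse has a_t = (r₁ + r₂)/2 = 38500 km.
Circular speed at r₁: v₁ = √(μ/r₁) = √(1.74614×10^6/18200) = 9.7950 km/s.
Transfer-orbit speed at r₁ (v² = μ(2/r − 1/a)): v_p = √[μ(2/r₁ − 1/a_t)] = 12.105 km/s.
First burn Δv₁ = |v_p − v₁| = 2.310 km/s.
At r₂, v₂ = √(μ/r₂) = 5.4494 km/s.
Transfer-orbit speed at r₂: v_a = √[μ(2/r₂ − 1/a_t)] = 3.7468 km/s.
Second burn Δv₂ = |v₂ − v_a| = 1.703 km/s.
Total Δv = Δv₁ + Δv₂ = 4.013 km/s.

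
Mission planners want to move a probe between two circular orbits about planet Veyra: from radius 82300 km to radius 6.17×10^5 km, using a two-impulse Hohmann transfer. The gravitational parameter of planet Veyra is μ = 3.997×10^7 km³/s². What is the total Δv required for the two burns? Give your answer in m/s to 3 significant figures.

Δv = 11400 m/s

Transfer-ellipse semi-major axis a_t = (r₁ + r₂)/2 = (82300 + 6.170×10^5)/2 = 3.4965×10^5 km.
Circular speed at r₁: v₁ = √(μ/r₁) = √(3.997×10^7/82300) = 22.038 km/s.
On the transfer ellipse at r₁, vis-viva equation gives v_p = √[μ(2/r₁ − 1/a_t)] = 29.275 km/s.
First burn Δv₁ = |v_p − v₁| = 7.237 km/s.
At r₂, v₂ = √(μ/r₂) = 8.049 km/s.
Transfer-orbit speed at r₂: v_a = √[μ(2/r₂ − 1/a_t)] = 3.905 km/s.
Second burn Δv₂ = |v₂ − v_a| = 4.144 km/s.
Total Δv = Δv₁ + Δv₂ = 11.38 km/s.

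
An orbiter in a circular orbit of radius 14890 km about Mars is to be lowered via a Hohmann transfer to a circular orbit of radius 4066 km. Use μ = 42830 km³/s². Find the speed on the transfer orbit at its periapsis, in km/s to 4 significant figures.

v = 4.068 km/s

Transfer-ellipse semi-major axis a_t = (r₁ + r₂)/2 = (14890 + 4066)/2 = 9478 km.
At periapsis, r = 4066 km.
Applying v² = μ(2/r − 1/a_t): v = 4.068 km/s.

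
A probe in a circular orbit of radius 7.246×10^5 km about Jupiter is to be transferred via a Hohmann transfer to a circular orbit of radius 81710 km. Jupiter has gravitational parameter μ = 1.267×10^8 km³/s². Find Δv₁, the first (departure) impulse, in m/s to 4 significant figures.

Δv₁ = 7270 m/s

Semi-major axis of the transfer orbit: a_t = (7.246×10^5 + 81710)/2 = 4.03155×10^5 km.
Circular speed at r = 7.246×10^5 km: v_c = √(μ/r) = 13.223 km/s.
Transfer-orbit speed at the same r (vis-viva, a = a_t): v_t = √[μ(2/r − 1/a_t)] = 5.9531 km/s.
Δv₁ = |v_t − v_c| = |5.9531 − 13.223| = 7.270 km/s.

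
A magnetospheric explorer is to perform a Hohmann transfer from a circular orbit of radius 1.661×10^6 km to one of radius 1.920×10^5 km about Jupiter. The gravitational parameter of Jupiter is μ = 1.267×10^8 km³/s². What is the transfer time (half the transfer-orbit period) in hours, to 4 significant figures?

t = 69.14 hours

Semi-major axis of the transfer orbit: a_t = (1.661×10^6 + 1.920×10^5)/2 = 9.265×10^5 km.
By Kepler's third law the transfer-orbit period is T = 2π√(a_t³/μ), so t = T/2 = 2.489×10^5 s.
Converting: 2.489×10^5 s ÷ 3600 s/hour = 69.14 hours.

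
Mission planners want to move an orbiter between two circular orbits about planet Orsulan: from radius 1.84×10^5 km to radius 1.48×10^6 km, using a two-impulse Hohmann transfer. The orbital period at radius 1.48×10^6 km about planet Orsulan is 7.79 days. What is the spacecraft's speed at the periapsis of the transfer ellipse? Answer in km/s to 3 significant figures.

From Kepler's third law T² = 4π²r³/μ at r = 1.48×10^6 km, T = 7.79 days = 7.79 × 86400 s = 6.73056×10^5 s: μ = 4π²r³/T² = 2.82516×10^8 km³/s².
Transfer-ellipse semi-major axis a_t = (r₁ + r₂)/2 = (1.840×10^5 + 1.480×10^6)/2 = 8.320×10^5 km.
At periapsis, r = 1.840×10^5 km.
Vis-viva: v = √[μ(2/r − 1/a_t)] = √[2.82516×10^8 × (2/1.840×10^5 − 1/8.320×10^5)] = 52.26 km/s.

v = 52.3 km/s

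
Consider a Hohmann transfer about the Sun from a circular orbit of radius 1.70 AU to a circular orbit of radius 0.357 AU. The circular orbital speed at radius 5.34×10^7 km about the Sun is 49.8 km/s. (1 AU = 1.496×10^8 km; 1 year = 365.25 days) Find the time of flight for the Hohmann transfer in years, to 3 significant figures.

From the circular-orbit relation v² = μ/r at r = 5.34×10^7 km: μ = v²r = (49.8)² × 5.34×10^7 = 1.32434×10^11 km³/s².
In km: r₁ = 1.70 × 1.496×10^8 = 2.5432×10^8 km; r₂ = 0.357 × 1.496×10^8 = 5.34072×10^7 km.
Semi-major axis of the transfer orbit: a_t = (2.5432×10^8 + 5.34072×10^7)/2 = 1.538636×10^8 km.
Half the transfer-orbit period gives t = π√(a_t³/μ) = 1.648×10^7 s.
Converting: 1.648×10^7 s ÷ 3.15576×10^7 s/year (365.25 × 86400) = 0.522 years.

t = 0.522 years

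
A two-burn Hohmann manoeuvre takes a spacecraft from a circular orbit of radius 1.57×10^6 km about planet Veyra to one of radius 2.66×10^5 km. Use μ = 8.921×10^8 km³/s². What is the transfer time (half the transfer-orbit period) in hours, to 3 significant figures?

Transfer-ellipse semi-major axis a_t = (r₁ + r₂)/2 = (1.570×10^6 + 2.660×10^5)/2 = 9.180×10^5 km.
Half the transfer-orbit period gives t = π√(a_t³/μ) = 92510 s.
Converting: 92510 s ÷ 3600 s/hour = 25.7 hours.

t = 25.7 hours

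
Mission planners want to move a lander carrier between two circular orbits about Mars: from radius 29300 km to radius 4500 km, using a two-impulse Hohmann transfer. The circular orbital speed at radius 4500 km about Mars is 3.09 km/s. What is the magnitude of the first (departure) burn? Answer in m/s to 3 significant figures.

From the circular-orbit relation v² = μ/r at r = 4500 km: μ = v²r = (3.09)² × 4500 = 42966.4 km³/s².
Transfer-ellipse semi-major axis a_t = (r₁ + r₂)/2 = (29300 + 4500)/2 = 16900 km.
On the circular orbit at r = 29300 km, v_c = √(μ/r) = 1.211 km/s.
Vis-viva on the transfer ellipse at r = 29300 km gives v_t = √[μ(2/r − 1/a_t)] = 0.6249 km/s.
Δv₁ = |v_t − v_c| = |0.6249 − 1.211| = 0.5861 km/s.

Δv₁ = 586 m/s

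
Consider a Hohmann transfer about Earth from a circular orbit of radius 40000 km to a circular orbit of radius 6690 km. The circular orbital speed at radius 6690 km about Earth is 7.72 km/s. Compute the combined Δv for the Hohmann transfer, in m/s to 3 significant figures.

Δv = 3850 m/s

From the circular-orbit relation v² = μ/r at r = 6690 km: μ = v²r = (7.72)² × 6690 = 3.98713×10^5 km³/s².
Transfer-ellipse semi-major axis a_t = (r₁ + r₂)/2 = (40000 + 6690)/2 = 23345 km.
Circular speed at r₁: v₁ = √(μ/r₁) = √(3.98713×10^5/40000) = 3.157 km/s.
Transfer-orbit speed at r₁ (v² = μ(2/r − 1/a)): v_a = √[μ(2/r₁ − 1/a_t)] = 1.690 km/s.
First burn Δv₁ = |v_a − v₁| = 1.467 km/s.
At r₂, v₂ = √(μ/r₂) = 7.7200 km/s.
Transfer-orbit speed at r₂: v_p = √[μ(2/r₂ − 1/a_t)] = 10.105 km/s.
Second burn Δv₂ = |v₂ − v_p| = 2.385 km/s.
Δv = Δv₁ + Δv₂ = 1.467 + 2.385 = 3.852 km/s.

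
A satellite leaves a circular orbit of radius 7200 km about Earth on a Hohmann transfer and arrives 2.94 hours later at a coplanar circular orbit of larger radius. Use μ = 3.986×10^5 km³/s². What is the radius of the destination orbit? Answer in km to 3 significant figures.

Transfer time t = 2.94 hours = 10584 s, and t = π√(a_t³/μ).
So a_t = (μ t²/π²)^(1/3) = (3.986×10^5 × (10584)² / π²)^(1/3) = 16539 km.
Since a_t = (r₁ + r₂)/2, r₂ = 2a_t − r₁ = 2×16539 − 7200 = 25878 km.

r₂ = 25900 km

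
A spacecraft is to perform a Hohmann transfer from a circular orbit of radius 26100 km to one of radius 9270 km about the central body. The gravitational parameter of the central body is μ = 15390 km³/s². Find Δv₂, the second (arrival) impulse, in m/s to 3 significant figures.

Δv₂ = 277 m/s

Transfer-ellipse semi-major axis a_t = (r₁ + r₂)/2 = (26100 + 9270)/2 = 17685 km.
Circular speed at r = 9270 km: v_c = √(μ/r) = 1.2885 km/s.
Vis-viva on the transfer ellipse at r = 9270 km gives v_t = √[μ(2/r − 1/a_t)] = 1.5653 km/s.
Δv₂ = |v_t − v_c| = |1.5653 − 1.2885| = 0.2768 km/s.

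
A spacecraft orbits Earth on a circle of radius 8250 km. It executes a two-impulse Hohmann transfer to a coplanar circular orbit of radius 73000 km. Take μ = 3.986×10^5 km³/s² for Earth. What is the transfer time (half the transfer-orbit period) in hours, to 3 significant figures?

t = 11.3 hours

Transfer-ellipse semi-major axis a_t = (r₁ + r₂)/2 = (8250 + 73000)/2 = 40625 km.
Transfer time t = π√(a_t³/μ) = π√((40625)³ / 3.986×10^5) = 40740 s.
Converting: 40740 s ÷ 3600 s/hour = 11.3 hours.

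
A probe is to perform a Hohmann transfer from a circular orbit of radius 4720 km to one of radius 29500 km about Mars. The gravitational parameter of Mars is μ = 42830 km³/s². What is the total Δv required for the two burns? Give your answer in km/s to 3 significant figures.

Transfer-ellipse semi-major axis a_t = (r₁ + r₂)/2 = (4720 + 29500)/2 = 17110 km.
Circular speed at r₁: v₁ = √(μ/r₁) = √(42830/4720) = 3.0123 km/s.
Transfer-orbit speed at r₁ (v² = μ(2/r − 1/a)): v_p = √[μ(2/r₁ − 1/a_t)] = 3.9554 km/s.
First burn Δv₁ = |v_p − v₁| = 0.9431 km/s.
Circular speed at r₂: v₂ = √(μ/r₂) = 1.205 km/s.
Transfer-orbit speed at r₂: v_a = √[μ(2/r₂ − 1/a_t)] = 0.6329 km/s.
Second burn Δv₂ = |v₂ − v_a| = 0.5721 km/s.
Total Δv = Δv₁ + Δv₂ = 1.515 km/s.

Δv = 1.52 km/s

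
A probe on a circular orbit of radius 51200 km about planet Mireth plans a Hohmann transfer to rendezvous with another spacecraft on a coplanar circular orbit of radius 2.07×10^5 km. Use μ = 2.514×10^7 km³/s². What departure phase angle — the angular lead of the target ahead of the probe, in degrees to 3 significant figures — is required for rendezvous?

φ = 91.3°

Semi-major axis of the transfer orbit: a_t = (51200 + 2.070×10^5)/2 = 1.291×10^5 km.
Transfer time t = π√(a_t³/μ) = 29064.1 s.
The target's mean motion on its circular orbit is ω₂ = √(μ/r₂³) = 5.32387×10^-5 rad/s.
Angle swept by the target during transfer: ω₂·t = 1.54733 rad = 88.66°.
The probe traverses 180° on the transfer ellipse, so the target must lead by 180° − 88.66° = 91.3°.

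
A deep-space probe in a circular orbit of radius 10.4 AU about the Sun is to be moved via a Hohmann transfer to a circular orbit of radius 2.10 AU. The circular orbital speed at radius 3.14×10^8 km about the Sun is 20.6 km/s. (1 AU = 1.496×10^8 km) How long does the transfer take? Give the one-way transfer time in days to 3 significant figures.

From the circular-orbit relation v² = μ/r at r = 3.14×10^8 km: μ = v²r = (20.6)² × 3.14×10^8 = 1.33249×10^11 km³/s².
In km: r₁ = 10.4 × 1.496×10^8 = 1.55584×10^9 km; r₂ = 2.10 × 1.496×10^8 = 3.1416×10^8 km.
Transfer-ellipse semi-major axis a_t = (r₁ + r₂)/2 = (1.55584×10^9 + 3.1416×10^8)/2 = 9.350×10^8 km.
By Kepler's third law the transfer-orbit period is T = 2π√(a_t³/μ), so t = T/2 = 2.461×10^8 s.
Converting: 2.461×10^8 s ÷ 86400 s/day = 2850 days.

t = 2850 days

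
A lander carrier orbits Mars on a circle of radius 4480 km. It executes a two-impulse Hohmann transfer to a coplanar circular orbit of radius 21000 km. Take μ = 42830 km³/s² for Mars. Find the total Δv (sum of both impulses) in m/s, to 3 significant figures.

Δv = 1460 m/s

The Hohmann ellipse has a_t = (r₁ + r₂)/2 = 12740 km.
At r₁ the circular-orbit speed is v₁ = √(μ/r₁) = 3.091968 km/s.
Transfer-orbit speed at r₁ (vis-viva): v_p = √[μ(2/r₁ − 1/a_t)] = 3.969721 km/s.
First burn Δv₁ = |v_p − v₁| = 0.8778 km/s.
Circular speed at r₂: v₂ = √(μ/r₂) = 1.4281 km/s.
Transfer-orbit speed at r₂: v_a = √[μ(2/r₂ − 1/a_t)] = 0.84687 km/s.
Second burn Δv₂ = |v₂ − v_a| = 0.5812 km/s.
Total Δv = Δv₁ + Δv₂ = 1.459 km/s.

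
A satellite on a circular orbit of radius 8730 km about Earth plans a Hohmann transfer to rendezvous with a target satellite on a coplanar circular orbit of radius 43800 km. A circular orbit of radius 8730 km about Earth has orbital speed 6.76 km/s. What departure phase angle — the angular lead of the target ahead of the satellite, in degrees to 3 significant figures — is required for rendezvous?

φ = 96.4°

From the circular-orbit relation v² = μ/r at r = 8730 km: μ = v²r = (6.76)² × 8730 = 3.98940×10^5 km³/s².
Semi-major axis of the transfer orbit: a_t = (8730 + 43800)/2 = 26265 km.
The half-period of the transfer ellipse is t = π√(a_t³/μ) = 21172 s.
The target's mean motion on its circular orbit is ω₂ = √(μ/r₂³) = 6.8904×10^-5 rad/s.
Angle swept by the target during transfer: ω₂·t = 1.4588 rad = 83.58°.
Arrival is 180° from departure on the ellipse, so φ = 180° − 83.58° = 96.4°.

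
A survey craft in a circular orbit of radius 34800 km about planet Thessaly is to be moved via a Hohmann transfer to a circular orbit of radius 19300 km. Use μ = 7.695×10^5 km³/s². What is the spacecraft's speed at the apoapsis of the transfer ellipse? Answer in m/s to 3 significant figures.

Transfer-ellipse semi-major axis a_t = (r₁ + r₂)/2 = (34800 + 19300)/2 = 27050 km.
The apoapsis of the transfer ellipse is at r = 34800 km.
From the vis-viva equation, v = √[μ(2/r − 1/a_t)] = 3.972 km/s.

v = 3970 m/s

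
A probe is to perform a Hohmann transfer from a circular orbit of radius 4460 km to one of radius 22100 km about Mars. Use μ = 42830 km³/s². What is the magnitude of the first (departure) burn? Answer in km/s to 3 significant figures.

The Hohmann ellipse has a_t = (r₁ + r₂)/2 = 13280 km.
On the circular orbit at r = 4460 km, v_c = √(μ/r) = 3.0989 km/s.
Transfer-orbit speed at the same r (vis-viva, a = a_t): v_t = √[μ(2/r − 1/a_t)] = 3.9976 km/s.
Δv₁ = |v_t − v_c| = |3.9976 − 3.0989| = 0.8987 km/s.

Δv₁ = 0.899 km/s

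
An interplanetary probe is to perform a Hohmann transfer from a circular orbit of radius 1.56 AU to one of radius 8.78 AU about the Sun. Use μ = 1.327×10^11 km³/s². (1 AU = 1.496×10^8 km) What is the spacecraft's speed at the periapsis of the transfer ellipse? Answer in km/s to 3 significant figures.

In km: r₁ = 1.56 × 1.496×10^8 = 2.33376×10^8 km; r₂ = 8.78 × 1.496×10^8 = 1.313488×10^9 km.
Transfer-ellipse semi-major axis a_t = (r₁ + r₂)/2 = (2.33376×10^8 + 1.313488×10^9)/2 = 7.73432×10^8 km.
The periapsis of the transfer ellipse is at r = 2.33376×10^8 km.
Applying v² = μ(2/r − 1/a_t): v = 31.07 km/s.

v = 31.1 km/s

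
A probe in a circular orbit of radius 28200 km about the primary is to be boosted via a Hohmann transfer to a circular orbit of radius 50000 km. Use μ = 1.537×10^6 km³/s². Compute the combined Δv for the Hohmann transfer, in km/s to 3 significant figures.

Δv = 1.80 km/s

The Hohmann ellipse has a_t = (r₁ + r₂)/2 = 39100 km.
At r₁ the circular-orbit speed is v₁ = √(μ/r₁) = 7.38265 km/s.
Transfer-orbit speed at r₁ (vis-viva): v_p = √[μ(2/r₁ − 1/a_t)] = 8.34851 km/s.
First burn Δv₁ = |v_p − v₁| = 0.9659 km/s.
At r₂, v₂ = √(μ/r₂) = 5.5444 km/s.
Transfer-orbit speed at r₂: v_a = √[μ(2/r₂ − 1/a_t)] = 4.7086 km/s.
Second burn Δv₂ = |v₂ − v_a| = 0.8358 km/s.
Total Δv = Δv₁ + Δv₂ = 1.802 km/s.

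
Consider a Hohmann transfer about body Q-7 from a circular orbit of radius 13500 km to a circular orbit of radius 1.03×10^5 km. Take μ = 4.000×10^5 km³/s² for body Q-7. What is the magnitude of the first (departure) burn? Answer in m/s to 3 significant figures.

Δv₁ = 1790 m/s

Semi-major axis of the transfer orbit: a_t = (13500 + 1.030×10^5)/2 = 58250 km.
On the circular orbit at r = 13500 km, v_c = √(μ/r) = 5.443 km/s.
Vis-viva on the transfer ellipse at r = 13500 km gives v_t = √[μ(2/r − 1/a_t)] = 7.238 km/s.
Δv₁ = |v_t − v_c| = |7.238 − 5.443| = 1.795 km/s.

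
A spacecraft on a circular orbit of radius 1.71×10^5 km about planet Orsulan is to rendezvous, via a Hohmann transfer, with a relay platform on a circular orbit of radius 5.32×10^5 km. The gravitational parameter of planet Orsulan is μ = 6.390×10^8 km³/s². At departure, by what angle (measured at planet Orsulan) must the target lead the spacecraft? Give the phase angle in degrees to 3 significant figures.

Transfer-ellipse semi-major axis a_t = (r₁ + r₂)/2 = (1.710×10^5 + 5.320×10^5)/2 = 3.515×10^5 km.
Transfer time t = π√(a_t³/μ) = 25899 s.
Target angular speed ω₂ = √(μ/r₂³) = 6.5145×10^-5 rad/s.
Angle swept by the target during transfer: ω₂·t = 1.6872 rad = 96.67°.
Arrival is 180° from departure on the ellipse, so φ = 180° − 96.67° = 83.3°.

φ = 83.3°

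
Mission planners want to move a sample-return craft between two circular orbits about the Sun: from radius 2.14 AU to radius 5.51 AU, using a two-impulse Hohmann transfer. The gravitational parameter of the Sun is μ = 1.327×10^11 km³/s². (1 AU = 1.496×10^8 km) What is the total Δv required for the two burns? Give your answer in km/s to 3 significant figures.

Δv = 7.27 km/s

In km: r₁ = 2.14 × 1.496×10^8 = 3.20144×10^8 km; r₂ = 5.51 × 1.496×10^8 = 8.24296×10^8 km.
Semi-major axis of the transfer orbit: a_t = (3.20144×10^8 + 8.24296×10^8)/2 = 5.7222×10^8 km.
Circular speed at r₁: v₁ = √(μ/r₁) = √(1.327×10^11/3.20144×10^8) = 20.3593 km/s.
Transfer-orbit speed at r₁ (vis-viva equation): v_p = √[μ(2/r₁ − 1/a_t)] = 24.4356 km/s.
First burn Δv₁ = |v_p − v₁| = 4.076 km/s.
Circular speed at r₂: v₂ = √(μ/r₂) = 12.688 km/s.
Transfer-orbit speed at r₂: v_a = √[μ(2/r₂ − 1/a_t)] = 9.4904 km/s.
Second burn Δv₂ = |v₂ − v_a| = 3.198 km/s.
Total Δv = Δv₁ + Δv₂ = 7.274 km/s.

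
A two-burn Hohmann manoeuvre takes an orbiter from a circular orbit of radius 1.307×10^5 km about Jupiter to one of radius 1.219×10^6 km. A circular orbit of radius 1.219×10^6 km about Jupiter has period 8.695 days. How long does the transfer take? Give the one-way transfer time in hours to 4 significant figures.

From Kepler's third law T² = 4π²r³/μ at r = 1.219×10^6 km, T = 8.695 days = 8.695 × 86400 s = 7.51248×10^5 s: μ = 4π²r³/T² = 1.26708×10^8 km³/s².
The Hohmann ellipse has a_t = (r₁ + r₂)/2 = 6.7485×10^5 km.
Half the transfer-orbit period gives t = π√(a_t³/μ) = 1.5472×10^5 s.
Converting: 1.5472×10^5 s ÷ 3600 s/hour = 42.98 hours.

t = 42.98 hours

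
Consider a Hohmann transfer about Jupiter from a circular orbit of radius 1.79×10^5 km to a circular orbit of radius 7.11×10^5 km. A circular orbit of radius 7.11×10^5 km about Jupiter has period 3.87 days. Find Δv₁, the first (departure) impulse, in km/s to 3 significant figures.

Δv₁ = 7.03 km/s

From Kepler's third law T² = 4π²r³/μ at r = 7.11×10^5 km, T = 3.87 days = 3.87 × 86400 s = 3.34368×10^5 s: μ = 4π²r³/T² = 1.26917×10^8 km³/s².
Semi-major axis of the transfer orbit: a_t = (1.790×10^5 + 7.110×10^5)/2 = 4.450×10^5 km.
Circular speed at r = 1.790×10^5 km: v_c = √(μ/r) = 26.63 km/s.
Vis-viva on the transfer ellipse at r = 1.790×10^5 km gives v_t = √[μ(2/r − 1/a_t)] = 33.66 km/s.
Δv₁ = |v_t − v_c| = |33.66 − 26.63| = 7.030 km/s.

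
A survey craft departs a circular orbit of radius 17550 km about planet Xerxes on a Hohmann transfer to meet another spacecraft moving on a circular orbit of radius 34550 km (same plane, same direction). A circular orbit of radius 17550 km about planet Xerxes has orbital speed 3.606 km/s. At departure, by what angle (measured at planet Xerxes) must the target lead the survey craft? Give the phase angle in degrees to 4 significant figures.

φ = 62.15°

From the circular-orbit relation v² = μ/r at r = 17550 km: μ = v²r = (3.606)² × 17550 = 2.28207×10^5 km³/s².
Transfer-ellipse semi-major axis a_t = (r₁ + r₂)/2 = (17550 + 34550)/2 = 26050 km.
The half-period of the transfer ellipse is t = π√(a_t³/μ) = 27650 s.
The target's mean motion on its circular orbit is ω₂ = √(μ/r₂³) = 7.4386×10^-5 rad/s.
Angle swept by the target during transfer: ω₂·t = 2.0568 rad = 117.85°.
Arrival is 180° from departure on the ellipse, so φ = 180° − 117.85° = 62.15°.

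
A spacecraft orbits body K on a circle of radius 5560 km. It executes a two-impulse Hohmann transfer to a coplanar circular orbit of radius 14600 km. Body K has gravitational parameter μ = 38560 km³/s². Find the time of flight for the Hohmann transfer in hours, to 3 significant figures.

t = 4.50 hours

The Hohmann ellipse has a_t = (r₁ + r₂)/2 = 10080 km.
By Kepler's third law the transfer-orbit period is T = 2π√(a_t³/μ), so t = T/2 = 16190 s.
Converting: 16190 s ÷ 3600 s/hour = 4.50 hours.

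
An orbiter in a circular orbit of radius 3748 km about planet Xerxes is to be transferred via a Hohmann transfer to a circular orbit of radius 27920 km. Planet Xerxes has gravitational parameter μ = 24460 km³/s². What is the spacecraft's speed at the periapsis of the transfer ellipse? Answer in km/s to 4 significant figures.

v = 3.392 km/s

The Hohmann ellipse has a_t = (r₁ + r₂)/2 = 15834 km.
At periapsis, r = 3748 km.
Applying v² = μ(2/r − 1/a_t): v = 3.392 km/s.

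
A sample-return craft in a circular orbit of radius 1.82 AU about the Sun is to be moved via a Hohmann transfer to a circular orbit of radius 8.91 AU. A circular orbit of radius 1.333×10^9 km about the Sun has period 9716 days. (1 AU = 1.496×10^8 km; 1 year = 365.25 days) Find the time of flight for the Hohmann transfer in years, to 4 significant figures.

From Kepler's third law T² = 4π²r³/μ at r = 1.333×10^9 km, T = 9716 days = 9716 × 86400 s = 8.394624×10^8 s: μ = 4π²r³/T² = 1.32693×10^11 km³/s².
In km: r₁ = 1.82 × 1.496×10^8 = 2.72272×10^8 km; r₂ = 8.91 × 1.496×10^8 = 1.332936×10^9 km.
Semi-major axis of the transfer orbit: a_t = (2.72272×10^8 + 1.332936×10^9)/2 = 8.02604×10^8 km.
By Kepler's third law the transfer-orbit period is T = 2π√(a_t³/μ), so t = T/2 = 1.961×10^8 s.
Converting: 1.961×10^8 s ÷ 3.15576×10^7 s/year (365.25 × 86400) = 6.214 years.

t = 6.214 years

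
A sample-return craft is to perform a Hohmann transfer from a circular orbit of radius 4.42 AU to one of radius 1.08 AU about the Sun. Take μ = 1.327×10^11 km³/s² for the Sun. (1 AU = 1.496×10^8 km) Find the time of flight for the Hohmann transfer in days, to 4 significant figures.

t = 832.9 days

In km: r₁ = 4.42 × 1.496×10^8 = 6.61232×10^8 km; r₂ = 1.08 × 1.496×10^8 = 1.61568×10^8 km.
The Hohmann ellipse has a_t = (r₁ + r₂)/2 = 4.114×10^8 km.
Transfer time t = π√(a_t³/μ) = π√((4.114×10^8)³ / 1.327×10^11) = 7.196×10^7 s.
Converting: 7.196×10^7 s ÷ 86400 s/day = 832.9 days.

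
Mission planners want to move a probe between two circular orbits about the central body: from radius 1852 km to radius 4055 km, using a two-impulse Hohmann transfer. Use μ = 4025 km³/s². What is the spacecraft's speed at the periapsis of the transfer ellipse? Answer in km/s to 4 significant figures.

Transfer-ellipse semi-major axis a_t = (r₁ + r₂)/2 = (1852 + 4055)/2 = 2953.5 km.
At periapsis, r = 1852 km.
From the vis-viva equation, v = √[μ(2/r − 1/a_t)] = 1.727 km/s.

v = 1.727 km/s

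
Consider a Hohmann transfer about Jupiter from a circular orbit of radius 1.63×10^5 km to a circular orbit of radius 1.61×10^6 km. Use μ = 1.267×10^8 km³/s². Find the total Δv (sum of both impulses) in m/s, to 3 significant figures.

Transfer-ellipse semi-major axis a_t = (r₁ + r₂)/2 = (1.630×10^5 + 1.610×10^6)/2 = 8.865×10^5 km.
At r₁ the circular-orbit speed is v₁ = √(μ/r₁) = 27.880 km/s.
Transfer-orbit speed at r₁ (vis-viva equation): v_p = √[μ(2/r₁ − 1/a_t)] = 37.572 km/s.
First burn Δv₁ = |v_p − v₁| = 9.692 km/s.
Circular speed at r₂: v₂ = √(μ/r₂) = 8.871 km/s.
Transfer-orbit speed at r₂: v_a = √[μ(2/r₂ − 1/a_t)] = 3.804 km/s.
Second burn Δv₂ = |v₂ − v_a| = 5.067 km/s.
Δv = Δv₁ + Δv₂ = 9.692 + 5.067 = 14.76 km/s.

Δv = 14800 m/s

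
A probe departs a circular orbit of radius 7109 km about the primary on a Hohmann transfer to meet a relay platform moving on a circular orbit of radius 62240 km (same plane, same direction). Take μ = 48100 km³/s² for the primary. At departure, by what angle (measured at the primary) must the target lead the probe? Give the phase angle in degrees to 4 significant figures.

φ = 105.2°

The Hohmann ellipse has a_t = (r₁ + r₂)/2 = 34674.5 km.
The half-period of the transfer ellipse is t = π√(a_t³/μ) = 92489.55 s.
Target angular speed ω₂ = √(μ/r₂³) = 1.412434×10^-5 rad/s.
Angle swept by the target during transfer: ω₂·t = 1.306354 rad = 74.849°.
Arrival is 180° from departure on the ellipse, so φ = 180° − 74.849° = 105.2°.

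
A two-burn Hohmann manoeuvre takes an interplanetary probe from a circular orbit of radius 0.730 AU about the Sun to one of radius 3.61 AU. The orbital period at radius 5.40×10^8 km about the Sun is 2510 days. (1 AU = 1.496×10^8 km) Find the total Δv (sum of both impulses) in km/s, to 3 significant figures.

Δv = 16.7 km/s

From Kepler's third law T² = 4π²r³/μ at r = 5.40×10^8 km, T = 2510 days = 2510 × 86400 s = 2.16864×10^8 s: μ = 4π²r³/T² = 1.32180×10^11 km³/s².
In km: r₁ = 0.730 × 1.496×10^8 = 1.09208×10^8 km; r₂ = 3.61 × 1.496×10^8 = 5.40056×10^8 km.
Semi-major axis of the transfer orbit: a_t = (1.09208×10^8 + 5.40056×10^8)/2 = 3.24632×10^8 km.
Circular speed at r₁: v₁ = √(μ/r₁) = √(1.32180×10^11/1.09208×10^8) = 34.79 km/s.
Transfer-orbit speed at r₁ (vis-viva): v_p = √[μ(2/r₁ − 1/a_t)] = 44.87 km/s.
First burn Δv₁ = |v_p − v₁| = 10.08 km/s.
At r₂, v₂ = √(μ/r₂) = 15.645 km/s.
Transfer-orbit speed at r₂: v_a = √[μ(2/r₂ − 1/a_t)] = 9.0739 km/s.
Second burn Δv₂ = |v₂ − v_a| = 6.571 km/s.
Total Δv = Δv₁ + Δv₂ = 16.65 km/s.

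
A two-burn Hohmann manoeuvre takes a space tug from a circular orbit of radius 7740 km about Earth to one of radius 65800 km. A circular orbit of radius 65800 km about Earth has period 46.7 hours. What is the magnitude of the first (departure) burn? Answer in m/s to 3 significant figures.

From Kepler's third law T² = 4π²r³/μ at r = 65800 km, T = 46.7 hours = 46.7 × 3600 s = 1.6812×10^5 s: μ = 4π²r³/T² = 3.97923×10^5 km³/s².
Transfer-ellipse semi-major axis a_t = (r₁ + r₂)/2 = (7740 + 65800)/2 = 36770 km.
Circular speed at r = 7740 km: v_c = √(μ/r) = 7.170 km/s.
Vis-viva on the transfer ellipse at r = 7740 km gives v_t = √[μ(2/r − 1/a_t)] = 9.592 km/s.
Δv₁ = |v_t − v_c| = |9.592 − 7.170| = 2.422 km/s.

Δv₁ = 2420 m/s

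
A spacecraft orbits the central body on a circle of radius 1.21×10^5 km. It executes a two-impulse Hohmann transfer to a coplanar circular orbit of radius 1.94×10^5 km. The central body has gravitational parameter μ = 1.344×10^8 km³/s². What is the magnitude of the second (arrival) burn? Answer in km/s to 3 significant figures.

Semi-major axis of the transfer orbit: a_t = (1.210×10^5 + 1.940×10^5)/2 = 1.575×10^5 km.
Circular speed at r = 1.940×10^5 km: v_c = √(μ/r) = 26.321 km/s.
Vis-viva on the transfer ellipse at r = 1.940×10^5 km gives v_t = √[μ(2/r − 1/a_t)] = 23.070 km/s.
Δv₂ = |v_t − v_c| = |23.070 − 26.321| = 3.251 km/s.

Δv₂ = 3.25 km/s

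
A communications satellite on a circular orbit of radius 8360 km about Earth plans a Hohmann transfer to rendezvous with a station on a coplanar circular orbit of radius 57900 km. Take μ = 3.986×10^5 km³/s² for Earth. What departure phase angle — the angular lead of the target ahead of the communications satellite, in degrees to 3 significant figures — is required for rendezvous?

φ = 102°

Transfer-ellipse semi-major axis a_t = (r₁ + r₂)/2 = (8360 + 57900)/2 = 33130 km.
The half-period of the transfer ellipse is t = π√(a_t³/μ) = 30006 s.
The target's mean motion on its circular orbit is ω₂ = √(μ/r₂³) = 4.5316×10^-5 rad/s.
Angle swept by the target during transfer: ω₂·t = 1.3598 rad = 77.91°.
Arrival is 180° from departure on the ellipse, so φ = 180° − 77.91° = 102°.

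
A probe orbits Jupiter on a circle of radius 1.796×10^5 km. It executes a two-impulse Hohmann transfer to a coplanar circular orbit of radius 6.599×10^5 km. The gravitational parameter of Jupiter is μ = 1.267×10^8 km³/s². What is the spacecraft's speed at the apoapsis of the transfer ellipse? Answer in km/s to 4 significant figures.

Semi-major axis of the transfer orbit: a_t = (1.796×10^5 + 6.599×10^5)/2 = 4.1975×10^5 km.
At apoapsis, r = 6.599×10^5 km.
From the vis-viva equation, v = √[μ(2/r − 1/a_t)] = 9.064 km/s.

v = 9.064 km/s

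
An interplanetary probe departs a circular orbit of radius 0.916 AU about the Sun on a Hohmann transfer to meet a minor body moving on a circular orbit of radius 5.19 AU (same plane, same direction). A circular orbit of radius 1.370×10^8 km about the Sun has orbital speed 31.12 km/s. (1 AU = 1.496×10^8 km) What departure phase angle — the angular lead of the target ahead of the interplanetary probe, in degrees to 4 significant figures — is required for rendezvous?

φ = 98.79°

From the circular-orbit relation v² = μ/r at r = 1.370×10^8 km: μ = v²r = (31.12)² × 1.370×10^8 = 1.32678×10^11 km³/s².
In km: r₁ = 0.916 × 1.496×10^8 = 1.370336×10^8 km; r₂ = 5.19 × 1.496×10^8 = 7.76424×10^8 km.
The Hohmann ellipse has a_t = (r₁ + r₂)/2 = 4.567288×10^8 km.
The half-period of the transfer ellipse is t = π√(a_t³/μ) = 8.4186×10^7 s.
The target's mean motion on its circular orbit is ω₂ = √(μ/r₂³) = 1.6836×10^-8 rad/s.
Angle swept by the target during transfer: ω₂·t = 1.4174 rad = 81.21°.
The interplanetary probe traverses 180° on the transfer ellipse, so the target must lead by 180° − 81.21° = 98.79°.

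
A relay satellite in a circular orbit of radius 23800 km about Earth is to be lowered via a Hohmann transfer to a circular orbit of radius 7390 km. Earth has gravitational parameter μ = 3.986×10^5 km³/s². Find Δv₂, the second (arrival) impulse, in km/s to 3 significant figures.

Semi-major axis of the transfer orbit: a_t = (23800 + 7390)/2 = 15595 km.
Circular speed at r = 7390 km: v_c = √(μ/r) = 7.344 km/s.
Vis-viva on the transfer ellipse at r = 7390 km gives v_t = √[μ(2/r − 1/a_t)] = 9.073 km/s.
Δv₂ = |v_t − v_c| = |9.073 − 7.344| = 1.729 km/s.

Δv₂ = 1.73 km/s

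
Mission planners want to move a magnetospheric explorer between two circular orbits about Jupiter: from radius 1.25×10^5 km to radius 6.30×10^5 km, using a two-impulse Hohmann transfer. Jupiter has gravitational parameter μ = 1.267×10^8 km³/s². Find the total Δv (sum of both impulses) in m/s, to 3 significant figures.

Semi-major axis of the transfer orbit: a_t = (1.250×10^5 + 6.300×10^5)/2 = 3.775×10^5 km.
At r₁ the circular-orbit speed is v₁ = √(μ/r₁) = 31.837 km/s.
On the transfer ellipse at r₁, vis-viva equation gives v_p = √[μ(2/r₁ − 1/a_t)] = 41.129 km/s.
First burn Δv₁ = |v_p − v₁| = 9.292 km/s.
Circular speed at r₂: v₂ = √(μ/r₂) = 14.1814 km/s.
Transfer-orbit speed at r₂: v_a = √[μ(2/r₂ − 1/a_t)] = 8.16046 km/s.
Second burn Δv₂ = |v₂ − v_a| = 6.021 km/s.
Total Δv = Δv₁ + Δv₂ = 15.31 km/s.

Δv = 15300 m/s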